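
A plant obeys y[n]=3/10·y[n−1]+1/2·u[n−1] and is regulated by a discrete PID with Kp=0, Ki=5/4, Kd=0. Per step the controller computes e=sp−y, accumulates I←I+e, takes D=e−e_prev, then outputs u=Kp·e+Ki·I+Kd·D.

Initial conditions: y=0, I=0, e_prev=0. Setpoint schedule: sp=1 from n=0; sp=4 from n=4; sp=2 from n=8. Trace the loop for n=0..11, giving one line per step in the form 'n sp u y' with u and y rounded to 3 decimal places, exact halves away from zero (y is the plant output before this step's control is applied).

(exact arithmetic carried between steps; '≈' marks a value shown rounded to 6 d.p. or computed from one; I and e_prev carry over from the previous line; the table rounds u and y to 3 d.p., halves away from zero)
n=0: y=0, sp=1, e=sp−y=1; I=1, D=e−e_prev=1; u=0·1+5/4·1+0·1=1.25; next y=3/10·0+1/2·1.25=0.625
n=1: y=0.625, sp=1, e=sp−y=0.375; I=1.375, D=e−e_prev=-0.625; u=0·0.375+5/4·1.375+0·(-0.625)=1.71875; next y=3/10·0.625+1/2·1.71875=1.046875
n=2: y=1.046875, sp=1, e=sp−y=-0.046875; I=1.328125, D=e−e_prev=-0.421875; u=0·(-0.046875)+5/4·1.328125+0·(-0.421875)≈1.660156; next y=3/10·1.046875+1/2·1.660156≈1.144141
n=3: y≈1.144141, sp=1, e=sp−y≈-0.144141; I≈1.183984, D=e−e_prev≈-0.097266; u=0·(-0.144141)+5/4·1.183984+0·(-0.097266)≈1.479980; next y=3/10·1.144141+1/2·1.479980≈1.083232
n=4: y≈1.083232, sp=4, e=sp−y≈2.916768; I≈4.100752, D=e−e_prev≈3.060908; u=0·2.916768+5/4·4.100752+0·3.060908≈5.125940; next y=3/10·1.083232+1/2·5.125940≈2.887940
n=5: y≈2.887940, sp=4, e=sp−y≈1.112060; I≈5.212812, D=e−e_prev≈-1.804707; u=0·1.112060+5/4·5.212812+0·(-1.804707)≈6.516015; next y=3/10·2.887940+1/2·6.516015≈4.124390
n=6: y≈4.124390, sp=4, e=sp−y≈-0.124390; I≈5.088423, D=e−e_prev≈-1.236450; u=0·(-0.124390)+5/4·5.088423+0·(-1.236450)≈6.360528; next y=3/10·4.124390+1/2·6.360528≈4.417581
n=7: y≈4.417581, sp=4, e=sp−y≈-0.417581; I≈4.670842, D=e−e_prev≈-0.293191; u=0·(-0.417581)+5/4·4.670842+0·(-0.293191)≈5.838552; next y=3/10·4.417581+1/2·5.838552≈4.244550
n=8: y≈4.244550, sp=2, e=sp−y≈-2.244550; I≈2.426291, D=e−e_prev≈-1.826969; u=0·(-2.244550)+5/4·2.426291+0·(-1.826969)≈3.032864; next y=3/10·4.244550+1/2·3.032864≈2.789797
n=9: y≈2.789797, sp=2, e=sp−y≈-0.789797; I≈1.636494, D=e−e_prev≈1.454753; u=0·(-0.789797)+5/4·1.636494+0·1.454753≈2.045618; next y=3/10·2.789797+1/2·2.045618≈1.859748
n=10: y≈1.859748, sp=2, e=sp−y≈0.140252; I≈1.776746, D=e−e_prev≈0.930049; u=0·0.140252+5/4·1.776746+0·0.930049≈2.220933; next y=3/10·1.859748+1/2·2.220933≈1.668391
n=11: y≈1.668391, sp=2, e=sp−y≈0.331609; I≈2.108355, D=e−e_prev≈0.191357; u=0·0.331609+5/4·2.108355+0·0.191357≈2.635444; next y=3/10·1.668391+1/2·2.635444≈1.818239

0 1 1.250 0.000
1 1 1.719 0.625
2 1 1.660 1.047
3 1 1.480 1.144
4 4 5.126 1.083
5 4 6.516 2.888
6 4 6.361 4.124
7 4 5.839 4.418
8 2 3.033 4.245
9 2 2.046 2.790
10 2 2.221 1.860
11 2 2.635 1.668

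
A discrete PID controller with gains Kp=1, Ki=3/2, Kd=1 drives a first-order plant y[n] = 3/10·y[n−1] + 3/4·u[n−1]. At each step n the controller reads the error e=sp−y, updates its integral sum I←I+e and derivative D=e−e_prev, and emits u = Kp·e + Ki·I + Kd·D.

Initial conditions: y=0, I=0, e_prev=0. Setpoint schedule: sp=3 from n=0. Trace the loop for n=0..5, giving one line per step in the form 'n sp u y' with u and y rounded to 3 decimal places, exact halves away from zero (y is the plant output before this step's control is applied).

(exact arithmetic carried between steps; '≈' marks a value shown rounded to 6 d.p. or computed from one; I and e_prev carry over from the previous line; the table rounds u and y to 3 d.p., halves away from zero)
n=0: y=0, sp=3, e=sp−y=3; I=3, D=e−e_prev=3; u=1·3+3/2·3+1·3=10.5; next y=3/10·0+3/4·10.5=7.875
n=1: y=7.875, sp=3, e=sp−y=-4.875; I=-1.875, D=e−e_prev=-7.875; u=1·(-4.875)+3/2·(-1.875)+1·(-7.875)=-15.5625; next y=3/10·7.875+3/4·(-15.5625)=-9.309375
n=2: y=-9.309375, sp=3, e=sp−y=12.309375; I=10.434375, D=e−e_prev=17.184375; u=1·12.309375+3/2·10.434375+1·17.184375≈45.145313; next y=3/10·(-9.309375)+3/4·45.145313≈31.066172
n=3: y≈31.066172, sp=3, e=sp−y≈-28.066172; I≈-17.631797, D=e−e_prev≈-40.375547; u=1·(-28.066172)+3/2·(-17.631797)+1·(-40.375547)≈-94.889414; next y=3/10·31.066172+3/4·(-94.889414)≈-61.847209
n=4: y≈-61.847209, sp=3, e=sp−y≈64.847209; I≈47.215412, D=e−e_prev≈92.913381; u=1·64.847209+3/2·47.215412+1·92.913381≈228.583708; next y=3/10·(-61.847209)+3/4·228.583708≈152.883618
n=5: y≈152.883618, sp=3, e=sp−y≈-149.883618; I≈-102.668206, D=e−e_prev≈-214.730827; u=1·(-149.883618)+3/2·(-102.668206)+1·(-214.730827)≈-518.616755; next y=3/10·152.883618+3/4·(-518.616755)≈-343.097481

0 3 10.500 0.000
1 3 -15.563 7.875
2 3 45.145 -9.309
3 3 -94.889 31.066
4 3 228.584 -61.847
5 3 -518.617 152.884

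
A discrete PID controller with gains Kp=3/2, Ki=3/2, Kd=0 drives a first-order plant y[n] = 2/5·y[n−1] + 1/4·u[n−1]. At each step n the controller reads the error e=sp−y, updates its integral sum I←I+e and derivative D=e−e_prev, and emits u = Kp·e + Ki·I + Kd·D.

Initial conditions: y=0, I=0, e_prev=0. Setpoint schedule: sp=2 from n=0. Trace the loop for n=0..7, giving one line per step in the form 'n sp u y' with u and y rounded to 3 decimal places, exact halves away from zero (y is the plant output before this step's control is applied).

0 2 6.000 0.000
1 2 4.500 1.500
2 2 4.575 1.725
3 2 4.661 1.834
4 2 4.715 1.899
5 2 4.749 1.938
6 2 4.769 1.962
7 2 4.781 1.977

(exact arithmetic carried between steps; '≈' marks a value shown rounded to 6 d.p. or computed from one; I and e_prev carry over from the previous line; the table rounds u and y to 3 d.p., halves away from zero)
n=0: y=0, sp=2, e=sp−y=2; I=2, D=e−e_prev=2; u=3/2·2+3/2·2+0·2=6; next y=2/5·0+1/4·6=1.5
n=1: y=1.5, sp=2, e=sp−y=0.5; I=2.5, D=e−e_prev=-1.5; u=3/2·0.5+3/2·2.5+0·(-1.5)=4.5; next y=2/5·1.5+1/4·4.5=1.725
n=2: y=1.725, sp=2, e=sp−y=0.275; I=2.775, D=e−e_prev=-0.225; u=3/2·0.275+3/2·2.775+0·(-0.225)=4.575; next y=2/5·1.725+1/4·4.575=1.83375
n=3: y=1.83375, sp=2, e=sp−y=0.16625; I=2.94125, D=e−e_prev=-0.10875; u=3/2·0.16625+3/2·2.94125+0·(-0.10875)=4.66125; next y=2/5·1.83375+1/4·4.66125≈1.898813
n=4: y≈1.898813, sp=2, e=sp−y≈0.101188; I≈3.042438, D=e−e_prev≈-0.065063; u=3/2·0.101188+3/2·3.042438+0·(-0.065063)≈4.715438; next y=2/5·1.898813+1/4·4.715438≈1.938384
n=5: y≈1.938384, sp=2, e=sp−y≈0.061616; I≈3.104053, D=e−e_prev≈-0.039572; u=3/2·0.061616+3/2·3.104053+0·(-0.039572)≈4.748503; next y=2/5·1.938384+1/4·4.748503≈1.962480
n=6: y≈1.962480, sp=2, e=sp−y≈0.037520; I≈3.141574, D=e−e_prev≈-0.024095; u=3/2·0.037520+3/2·3.141574+0·(-0.024095)≈4.768641; next y=2/5·1.962480+1/4·4.768641≈1.977152
n=7: y≈1.977152, sp=2, e=sp−y≈0.022848; I≈3.164422, D=e−e_prev≈-0.014673; u=3/2·0.022848+3/2·3.164422+0·(-0.014673)≈4.780904; next y=2/5·1.977152+1/4·4.780904≈1.986087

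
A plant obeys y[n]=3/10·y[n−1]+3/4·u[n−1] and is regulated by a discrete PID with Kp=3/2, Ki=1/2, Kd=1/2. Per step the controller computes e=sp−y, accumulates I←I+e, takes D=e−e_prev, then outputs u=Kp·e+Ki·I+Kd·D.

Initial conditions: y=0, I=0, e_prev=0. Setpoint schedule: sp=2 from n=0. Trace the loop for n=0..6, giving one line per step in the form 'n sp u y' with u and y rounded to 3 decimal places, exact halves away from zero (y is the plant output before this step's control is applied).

(exact arithmetic carried between steps; '≈' marks a value shown rounded to 6 d.p. or computed from one; I and e_prev carry over from the previous line; the table rounds u and y to 3 d.p., halves away from zero)
n=0: y=0, sp=2, e=sp−y=2; I=2, D=e−e_prev=2; u=3/2·2+1/2·2+1/2·2=5; next y=3/10·0+3/4·5=3.75
n=1: y=3.75, sp=2, e=sp−y=-1.75; I=0.25, D=e−e_prev=-3.75; u=3/2·(-1.75)+1/2·0.25+1/2·(-3.75)=-4.375; next y=3/10·3.75+3/4·(-4.375)=-2.15625
n=2: y=-2.15625, sp=2, e=sp−y=4.15625; I=4.40625, D=e−e_prev=5.90625; u=3/2·4.15625+1/2·4.40625+1/2·5.90625=11.390625; next y=3/10·(-2.15625)+3/4·11.390625≈7.896094
n=3: y≈7.896094, sp=2, e=sp−y≈-5.896094; I≈-1.489844, D=e−e_prev≈-10.052344; u=3/2·(-5.896094)+1/2·(-1.489844)+1/2·(-10.052344)≈-14.615234; next y=3/10·7.896094+3/4·(-14.615234)≈-8.592598
n=4: y≈-8.592598, sp=2, e=sp−y≈10.592598; I≈9.102754, D=e−e_prev≈16.488691; u=3/2·10.592598+1/2·9.102754+1/2·16.488691≈28.684619; next y=3/10·(-8.592598)+3/4·28.684619≈18.935685
n=5: y≈18.935685, sp=2, e=sp−y≈-16.935685; I≈-7.832931, D=e−e_prev≈-27.528283; u=3/2·(-16.935685)+1/2·(-7.832931)+1/2·(-27.528283)≈-43.084135; next y=3/10·18.935685+3/4·(-43.084135)≈-26.632395
n=6: y≈-26.632395, sp=2, e=sp−y≈28.632395; I≈20.799464, D=e−e_prev≈45.568080; u=3/2·28.632395+1/2·20.799464+1/2·45.568080≈76.132365; next y=3/10·(-26.632395)+3/4·76.132365≈49.109555

0 2 5.000 0.000
1 2 -4.375 3.750
2 2 11.391 -2.156
3 2 -14.615 7.896
4 2 28.685 -8.593
5 2 -43.084 18.936
6 2 76.132 -26.632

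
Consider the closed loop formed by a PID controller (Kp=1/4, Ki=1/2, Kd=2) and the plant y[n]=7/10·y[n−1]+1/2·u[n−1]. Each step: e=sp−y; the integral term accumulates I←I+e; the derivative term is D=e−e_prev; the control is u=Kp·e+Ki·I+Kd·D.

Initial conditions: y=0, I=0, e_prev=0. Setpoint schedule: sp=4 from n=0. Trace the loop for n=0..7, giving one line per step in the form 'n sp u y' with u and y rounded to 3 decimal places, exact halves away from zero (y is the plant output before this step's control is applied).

(exact arithmetic carried between steps; '≈' marks a value shown rounded to 6 d.p. or computed from one; I and e_prev carry over from the previous line; the table rounds u and y to 3 d.p., halves away from zero)
n=0: y=0, sp=4, e=sp−y=4; I=4, D=e−e_prev=4; u=1/4·4+1/2·4+2·4=11; next y=7/10·0+1/2·11=5.5
n=1: y=5.5, sp=4, e=sp−y=-1.5; I=2.5, D=e−e_prev=-5.5; u=1/4·(-1.5)+1/2·2.5+2·(-5.5)=-10.125; next y=7/10·5.5+1/2·(-10.125)=-1.2125
n=2: y=-1.2125, sp=4, e=sp−y=5.2125; I=7.7125, D=e−e_prev=6.7125; u=1/4·5.2125+1/2·7.7125+2·6.7125=18.584375; next y=7/10·(-1.2125)+1/2·18.584375≈8.443438
n=3: y≈8.443438, sp=4, e=sp−y≈-4.443438; I≈3.269063, D=e−e_prev≈-9.655938; u=1/4·(-4.443438)+1/2·3.269063+2·(-9.655938)≈-18.788203; next y=7/10·8.443438+1/2·(-18.788203)≈-3.483695
n=4: y≈-3.483695, sp=4, e=sp−y≈7.483695; I≈10.752758, D=e−e_prev≈11.927133; u=1/4·7.483695+1/2·10.752758+2·11.927133≈31.101568; next y=7/10·(-3.483695)+1/2·31.101568≈13.112197
n=5: y≈13.112197, sp=4, e=sp−y≈-9.112197; I≈1.640560, D=e−e_prev≈-16.595893; u=1/4·(-9.112197)+1/2·1.640560+2·(-16.595893)≈-34.649555; next y=7/10·13.112197+1/2·(-34.649555)≈-8.146239
n=6: y≈-8.146239, sp=4, e=sp−y≈12.146239; I≈13.786799, D=e−e_prev≈21.258437; u=1/4·12.146239+1/2·13.786799+2·21.258437≈52.446833; next y=7/10·(-8.146239)+1/2·52.446833≈20.521049
n=7: y≈20.521049, sp=4, e=sp−y≈-16.521049; I≈-2.734249, D=e−e_prev≈-28.667288; u=1/4·(-16.521049)+1/2·(-2.734249)+2·(-28.667288)≈-62.831963; next y=7/10·20.521049+1/2·(-62.831963)≈-17.051247

0 4 11.000 0.000
1 4 -10.125 5.500
2 4 18.584 -1.213
3 4 -18.788 8.443
4 4 31.102 -3.484
5 4 -34.650 13.112
6 4 52.447 -8.146
7 4 -62.832 20.521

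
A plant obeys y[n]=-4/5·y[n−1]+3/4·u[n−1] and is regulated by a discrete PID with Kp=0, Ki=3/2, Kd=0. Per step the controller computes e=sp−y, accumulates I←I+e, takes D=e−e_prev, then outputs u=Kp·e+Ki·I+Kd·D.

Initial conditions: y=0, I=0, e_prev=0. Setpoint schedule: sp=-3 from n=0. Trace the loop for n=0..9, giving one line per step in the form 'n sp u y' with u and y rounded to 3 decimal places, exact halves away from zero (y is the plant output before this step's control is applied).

0 -3 -4.500 0.000
1 -3 -3.938 -3.375
2 -3 -8.058 -0.253
3 -3 -3.797 -5.841
4 -3 -11.034 1.825
5 -3 -0.930 -9.736
6 -3 -16.067 7.091
7 -3 6.018 -17.723
8 -3 -26.520 18.692
9 -3 21.245 -34.843

(exact arithmetic carried between steps; '≈' marks a value shown rounded to 6 d.p. or computed from one; I and e_prev carry over from the previous line; the table rounds u and y to 3 d.p., halves away from zero)
n=0: y=0, sp=-3, e=sp−y=-3; I=-3, D=e−e_prev=-3; u=0·(-3)+3/2·(-3)+0·(-3)=-4.5; next y=-4/5·0+3/4·(-4.5)=-3.375
n=1: y=-3.375, sp=-3, e=sp−y=0.375; I=-2.625, D=e−e_prev=3.375; u=0·0.375+3/2·(-2.625)+0·3.375=-3.9375; next y=-4/5·(-3.375)+3/4·(-3.9375)=-0.253125
n=2: y=-0.253125, sp=-3, e=sp−y=-2.746875; I=-5.371875, D=e−e_prev=-3.121875; u=0·(-2.746875)+3/2·(-5.371875)+0·(-3.121875)≈-8.057813; next y=-4/5·(-0.253125)+3/4·(-8.057813)≈-5.840859
n=3: y≈-5.840859, sp=-3, e=sp−y≈2.840859; I≈-2.531016, D=e−e_prev≈5.587734; u=0·2.840859+3/2·(-2.531016)+0·5.587734≈-3.796523; next y=-4/5·(-5.840859)+3/4·(-3.796523)≈1.825295
n=4: y≈1.825295, sp=-3, e=sp−y≈-4.825295; I≈-7.356311, D=e−e_prev≈-7.666154; u=0·(-4.825295)+3/2·(-7.356311)+0·(-7.666154)≈-11.034466; next y=-4/5·1.825295+3/4·(-11.034466)≈-9.736085
n=5: y≈-9.736085, sp=-3, e=sp−y≈6.736085; I≈-0.620225, D=e−e_prev≈11.561380; u=0·6.736085+3/2·(-0.620225)+0·11.561380≈-0.930338; next y=-4/5·(-9.736085)+3/4·(-0.930338)≈7.091115
n=6: y≈7.091115, sp=-3, e=sp−y≈-10.091115; I≈-10.711340, D=e−e_prev≈-16.827200; u=0·(-10.091115)+3/2·(-10.711340)+0·(-16.827200)≈-16.067010; next y=-4/5·7.091115+3/4·(-16.067010)≈-17.723149
n=7: y≈-17.723149, sp=-3, e=sp−y≈14.723149; I≈4.011809, D=e−e_prev≈24.814264; u=0·14.723149+3/2·4.011809+0·24.814264≈6.017714; next y=-4/5·(-17.723149)+3/4·6.017714≈18.691805
n=8: y≈18.691805, sp=-3, e=sp−y≈-21.691805; I≈-17.679996, D=e−e_prev≈-36.414955; u=0·(-21.691805)+3/2·(-17.679996)+0·(-36.414955)≈-26.519994; next y=-4/5·18.691805+3/4·(-26.519994)≈-34.843439
n=9: y≈-34.843439, sp=-3, e=sp−y≈31.843439; I≈14.163444, D=e−e_prev≈53.535244; u=0·31.843439+3/2·14.163444+0·53.535244≈21.245165; next y=-4/5·(-34.843439)+3/4·21.245165≈43.808625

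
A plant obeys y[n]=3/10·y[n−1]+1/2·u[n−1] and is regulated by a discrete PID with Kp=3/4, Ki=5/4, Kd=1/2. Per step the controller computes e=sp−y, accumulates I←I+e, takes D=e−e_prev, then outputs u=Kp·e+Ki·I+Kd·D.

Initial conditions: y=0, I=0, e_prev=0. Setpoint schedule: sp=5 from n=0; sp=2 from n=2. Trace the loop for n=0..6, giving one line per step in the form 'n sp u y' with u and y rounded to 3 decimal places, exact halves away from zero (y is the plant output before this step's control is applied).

(exact arithmetic carried between steps; '≈' marks a value shown rounded to 6 d.p. or computed from one; I and e_prev carry over from the previous line; the table rounds u and y to 3 d.p., halves away from zero)
n=0: y=0, sp=5, e=sp−y=5; I=5, D=e−e_prev=5; u=3/4·5+5/4·5+1/2·5=12.5; next y=3/10·0+1/2·12.5=6.25
n=1: y=6.25, sp=5, e=sp−y=-1.25; I=3.75, D=e−e_prev=-6.25; u=3/4·(-1.25)+5/4·3.75+1/2·(-6.25)=0.625; next y=3/10·6.25+1/2·0.625=2.1875
n=2: y=2.1875, sp=2, e=sp−y=-0.1875; I=3.5625, D=e−e_prev=1.0625; u=3/4·(-0.1875)+5/4·3.5625+1/2·1.0625=4.84375; next y=3/10·2.1875+1/2·4.84375=3.078125
n=3: y=3.078125, sp=2, e=sp−y=-1.078125; I=2.484375, D=e−e_prev=-0.890625; u=3/4·(-1.078125)+5/4·2.484375+1/2·(-0.890625)≈1.851563; next y=3/10·3.078125+1/2·1.851563≈1.849219
n=4: y≈1.849219, sp=2, e=sp−y≈0.150781; I≈2.635156, D=e−e_prev≈1.228906; u=3/4·0.150781+5/4·2.635156+1/2·1.228906≈4.021484; next y=3/10·1.849219+1/2·4.021484≈2.565508
n=5: y≈2.565508, sp=2, e=sp−y≈-0.565508; I≈2.069648, D=e−e_prev≈-0.716289; u=3/4·(-0.565508)+5/4·2.069648+1/2·(-0.716289)≈1.804785; next y=3/10·2.565508+1/2·1.804785≈1.672045
n=6: y≈1.672045, sp=2, e=sp−y≈0.327955; I≈2.397604, D=e−e_prev≈0.893463; u=3/4·0.327955+5/4·2.397604+1/2·0.893463≈3.689702; next y=3/10·1.672045+1/2·3.689702≈2.346465

0 5 12.500 0.000
1 5 0.625 6.250
2 2 4.844 2.188
3 2 1.852 3.078
4 2 4.021 1.849
5 2 1.805 2.566
6 2 3.690 1.672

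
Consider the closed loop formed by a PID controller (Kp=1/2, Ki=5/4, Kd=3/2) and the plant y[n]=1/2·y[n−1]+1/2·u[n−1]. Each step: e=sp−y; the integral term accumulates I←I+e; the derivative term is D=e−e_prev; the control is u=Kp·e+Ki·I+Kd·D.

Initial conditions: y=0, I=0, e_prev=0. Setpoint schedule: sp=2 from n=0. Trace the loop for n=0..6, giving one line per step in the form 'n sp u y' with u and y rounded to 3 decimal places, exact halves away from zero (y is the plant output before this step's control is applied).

0 2 6.500 0.000
1 2 -4.563 3.250
2 2 11.445 -0.656
3 2 -10.759 5.395
4 2 20.323 -2.682
5 2 -23.323 8.821
6 2 37.639 -7.251

(exact arithmetic carried between steps; '≈' marks a value shown rounded to 6 d.p. or computed from one; I and e_prev carry over from the previous line; the table rounds u and y to 3 d.p., halves away from zero)
n=0: y=0, sp=2, e=sp−y=2; I=2, D=e−e_prev=2; u=1/2·2+5/4·2+3/2·2=6.5; next y=1/2·0+1/2·6.5=3.25
n=1: y=3.25, sp=2, e=sp−y=-1.25; I=0.75, D=e−e_prev=-3.25; u=1/2·(-1.25)+5/4·0.75+3/2·(-3.25)=-4.5625; next y=1/2·3.25+1/2·(-4.5625)=-0.65625
n=2: y=-0.65625, sp=2, e=sp−y=2.65625; I=3.40625, D=e−e_prev=3.90625; u=1/2·2.65625+5/4·3.40625+3/2·3.90625≈11.445313; next y=1/2·(-0.65625)+1/2·11.445313≈5.394531
n=3: y≈5.394531, sp=2, e=sp−y≈-3.394531; I≈0.011719, D=e−e_prev≈-6.050781; u=1/2·(-3.394531)+5/4·0.011719+3/2·(-6.050781)≈-10.758789; next y=1/2·5.394531+1/2·(-10.758789)≈-2.682129
n=4: y≈-2.682129, sp=2, e=sp−y≈4.682129; I≈4.693848, D=e−e_prev≈8.076660; u=1/2·4.682129+5/4·4.693848+3/2·8.076660≈20.323364; next y=1/2·(-2.682129)+1/2·20.323364≈8.820618
n=5: y≈8.820618, sp=2, e=sp−y≈-6.820618; I≈-2.126770, D=e−e_prev≈-11.502747; u=1/2·(-6.820618)+5/4·(-2.126770)+3/2·(-11.502747)≈-23.322891; next y=1/2·8.820618+1/2·(-23.322891)≈-7.251137
n=6: y≈-7.251137, sp=2, e=sp−y≈9.251137; I≈7.124367, D=e−e_prev≈16.071754; u=1/2·9.251137+5/4·7.124367+3/2·16.071754≈37.638659; next y=1/2·(-7.251137)+1/2·37.638659≈15.193761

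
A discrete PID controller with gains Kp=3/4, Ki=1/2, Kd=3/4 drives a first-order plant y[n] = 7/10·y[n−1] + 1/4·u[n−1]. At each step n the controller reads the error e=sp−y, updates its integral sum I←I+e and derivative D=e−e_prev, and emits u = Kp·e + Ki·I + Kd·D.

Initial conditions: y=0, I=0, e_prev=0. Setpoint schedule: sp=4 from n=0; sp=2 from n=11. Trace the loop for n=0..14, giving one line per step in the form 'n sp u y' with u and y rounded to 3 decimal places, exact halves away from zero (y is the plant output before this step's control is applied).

(exact arithmetic carried between steps; '≈' marks a value shown rounded to 6 d.p. or computed from one; I and e_prev carry over from the previous line; the table rounds u and y to 3 d.p., halves away from zero)
n=0: y=0, sp=4, e=sp−y=4; I=4, D=e−e_prev=4; u=3/4·4+1/2·4+3/4·4=8; next y=7/10·0+1/4·8=2
n=1: y=2, sp=4, e=sp−y=2; I=6, D=e−e_prev=-2; u=3/4·2+1/2·6+3/4·(-2)=3; next y=7/10·2+1/4·3=2.15
n=2: y=2.15, sp=4, e=sp−y=1.85; I=7.85, D=e−e_prev=-0.15; u=3/4·1.85+1/2·7.85+3/4·(-0.15)=5.2; next y=7/10·2.15+1/4·5.2=2.805
n=3: y=2.805, sp=4, e=sp−y=1.195; I=9.045, D=e−e_prev=-0.655; u=3/4·1.195+1/2·9.045+3/4·(-0.655)=4.9275; next y=7/10·2.805+1/4·4.9275=3.195375
n=4: y=3.195375, sp=4, e=sp−y=0.804625; I=9.849625, D=e−e_prev=-0.390375; u=3/4·0.804625+1/2·9.849625+3/4·(-0.390375)=5.2355; next y=7/10·3.195375+1/4·5.2355≈3.545638
n=5: y≈3.545638, sp=4, e=sp−y≈0.454363; I≈10.303988, D=e−e_prev≈-0.350263; u=3/4·0.454363+1/2·10.303988+3/4·(-0.350263)≈5.230069; next y=7/10·3.545638+1/4·5.230069≈3.789463
n=6: y≈3.789463, sp=4, e=sp−y≈0.210537; I≈10.514524, D=e−e_prev≈-0.243826; u=3/4·0.210537+1/2·10.514524+3/4·(-0.243826)≈5.232295; next y=7/10·3.789463+1/4·5.232295≈3.960698
n=7: y≈3.960698, sp=4, e=sp−y≈0.039302; I≈10.553826, D=e−e_prev≈-0.171235; u=3/4·0.039302+1/2·10.553826+3/4·(-0.171235)≈5.177963; next y=7/10·3.960698+1/4·5.177963≈4.066980
n=8: y≈4.066980, sp=4, e=sp−y≈-0.066980; I≈10.486846, D=e−e_prev≈-0.106281; u=3/4·(-0.066980)+1/2·10.486846+3/4·(-0.106281)≈5.113478; next y=7/10·4.066980+1/4·5.113478≈4.125255
n=9: y≈4.125255, sp=4, e=sp−y≈-0.125255; I≈10.361591, D=e−e_prev≈-0.058276; u=3/4·(-0.125255)+1/2·10.361591+3/4·(-0.058276)≈5.043148; next y=7/10·4.125255+1/4·5.043148≈4.148465
n=10: y≈4.148465, sp=4, e=sp−y≈-0.148465; I≈10.213126, D=e−e_prev≈-0.023210; u=3/4·(-0.148465)+1/2·10.213126+3/4·(-0.023210)≈4.977806; next y=7/10·4.148465+1/4·4.977806≈4.148377
n=11: y≈4.148377, sp=2, e=sp−y≈-2.148377; I≈8.064749, D=e−e_prev≈-1.999912; u=3/4·(-2.148377)+1/2·8.064749+3/4·(-1.999912)≈0.921157; next y=7/10·4.148377+1/4·0.921157≈3.134153
n=12: y≈3.134153, sp=2, e=sp−y≈-1.134153; I≈6.930595, D=e−e_prev≈1.014224; u=3/4·(-1.134153)+1/2·6.930595+3/4·1.014224≈3.375350; next y=7/10·3.134153+1/4·3.375350≈3.037745
n=13: y≈3.037745, sp=2, e=sp−y≈-1.037745; I≈5.892850, D=e−e_prev≈0.096408; u=3/4·(-1.037745)+1/2·5.892850+3/4·0.096408≈2.240423; next y=7/10·3.037745+1/4·2.240423≈2.686527
n=14: y≈2.686527, sp=2, e=sp−y≈-0.686527; I≈5.206323, D=e−e_prev≈0.351218; u=3/4·(-0.686527)+1/2·5.206323+3/4·0.351218≈2.351679; next y=7/10·2.686527+1/4·2.351679≈2.468489

0 4 8.000 0.000
1 4 3.000 2.000
2 4 5.200 2.150
3 4 4.928 2.805
4 4 5.236 3.195
5 4 5.230 3.546
6 4 5.232 3.789
7 4 5.178 3.961
8 4 5.113 4.067
9 4 5.043 4.125
10 4 4.978 4.148
11 2 0.921 4.148
12 2 3.375 3.134
13 2 2.240 3.038
14 2 2.352 2.687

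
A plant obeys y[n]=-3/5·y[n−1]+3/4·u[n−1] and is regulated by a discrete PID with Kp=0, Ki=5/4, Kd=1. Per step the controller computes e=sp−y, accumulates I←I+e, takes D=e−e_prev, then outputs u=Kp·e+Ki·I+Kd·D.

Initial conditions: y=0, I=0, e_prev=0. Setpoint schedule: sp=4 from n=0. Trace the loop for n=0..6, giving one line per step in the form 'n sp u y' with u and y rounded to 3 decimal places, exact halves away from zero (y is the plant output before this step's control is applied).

(exact arithmetic carried between steps; '≈' marks a value shown rounded to 6 d.p. or computed from one; I and e_prev carry over from the previous line; the table rounds u and y to 3 d.p., halves away from zero)
n=0: y=0, sp=4, e=sp−y=4; I=4, D=e−e_prev=4; u=0·4+5/4·4+1·4=9; next y=-3/5·0+3/4·9=6.75
n=1: y=6.75, sp=4, e=sp−y=-2.75; I=1.25, D=e−e_prev=-6.75; u=0·(-2.75)+5/4·1.25+1·(-6.75)=-5.1875; next y=-3/5·6.75+3/4·(-5.1875)=-7.940625
n=2: y=-7.940625, sp=4, e=sp−y=11.940625; I=13.190625, D=e−e_prev=14.690625; u=0·11.940625+5/4·13.190625+1·14.690625≈31.178906; next y=-3/5·(-7.940625)+3/4·31.178906≈28.148555
n=3: y≈28.148555, sp=4, e=sp−y≈-24.148555; I≈-10.957930, D=e−e_prev≈-36.089180; u=0·(-24.148555)+5/4·(-10.957930)+1·(-36.089180)≈-49.786592; next y=-3/5·28.148555+3/4·(-49.786592)≈-54.229077
n=4: y≈-54.229077, sp=4, e=sp−y≈58.229077; I≈47.271147, D=e−e_prev≈82.377631; u=0·58.229077+5/4·47.271147+1·82.377631≈141.466565; next y=-3/5·(-54.229077)+3/4·141.466565≈138.637370
n=5: y≈138.637370, sp=4, e=sp−y≈-134.637370; I≈-87.366223, D=e−e_prev≈-192.866446; u=0·(-134.637370)+5/4·(-87.366223)+1·(-192.866446)≈-302.074225; next y=-3/5·138.637370+3/4·(-302.074225)≈-309.738091
n=6: y≈-309.738091, sp=4, e=sp−y≈313.738091; I≈226.371868, D=e−e_prev≈448.375460; u=0·313.738091+5/4·226.371868+1·448.375460≈731.340295; next y=-3/5·(-309.738091)+3/4·731.340295≈734.348076

0 4 9.000 0.000
1 4 -5.188 6.750
2 4 31.179 -7.941
3 4 -49.787 28.149
4 4 141.467 -54.229
5 4 -302.074 138.637
6 4 731.340 -309.738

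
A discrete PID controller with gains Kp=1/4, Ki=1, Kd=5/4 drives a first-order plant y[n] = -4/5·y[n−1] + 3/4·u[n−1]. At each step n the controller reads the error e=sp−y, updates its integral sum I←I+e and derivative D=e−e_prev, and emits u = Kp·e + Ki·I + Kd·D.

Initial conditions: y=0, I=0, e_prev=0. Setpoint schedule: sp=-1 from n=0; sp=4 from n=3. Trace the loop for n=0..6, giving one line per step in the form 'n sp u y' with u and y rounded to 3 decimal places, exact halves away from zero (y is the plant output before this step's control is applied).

0 -1 -2.500 0.000
1 -1 2.438 -1.875
2 -1 -12.039 3.328
3 4 40.187 -11.692
4 4 -97.109 39.493
5 4 291.179 -104.427
6 4 -796.175 301.925

(exact arithmetic carried between steps; '≈' marks a value shown rounded to 6 d.p. or computed from one; I and e_prev carry over from the previous line; the table rounds u and y to 3 d.p., halves away from zero)
n=0: y=0, sp=-1, e=sp−y=-1; I=-1, D=e−e_prev=-1; u=1/4·(-1)+1·(-1)+5/4·(-1)=-2.5; next y=-4/5·0+3/4·(-2.5)=-1.875
n=1: y=-1.875, sp=-1, e=sp−y=0.875; I=-0.125, D=e−e_prev=1.875; u=1/4·0.875+1·(-0.125)+5/4·1.875=2.4375; next y=-4/5·(-1.875)+3/4·2.4375=3.328125
n=2: y=3.328125, sp=-1, e=sp−y=-4.328125; I=-4.453125, D=e−e_prev=-5.203125; u=1/4·(-4.328125)+1·(-4.453125)+5/4·(-5.203125)≈-12.039063; next y=-4/5·3.328125+3/4·(-12.039063)≈-11.691797
n=3: y≈-11.691797, sp=4, e=sp−y≈15.691797; I≈11.238672, D=e−e_prev≈20.019922; u=1/4·15.691797+1·11.238672+5/4·20.019922≈40.186523; next y=-4/5·(-11.691797)+3/4·40.186523≈39.493330
n=4: y≈39.493330, sp=4, e=sp−y≈-35.493330; I≈-24.254658, D=e−e_prev≈-51.185127; u=1/4·(-35.493330)+1·(-24.254658)+5/4·(-51.185127)≈-97.109399; next y=-4/5·39.493330+3/4·(-97.109399)≈-104.426714
n=5: y≈-104.426714, sp=4, e=sp−y≈108.426714; I≈84.172055, D=e−e_prev≈143.920044; u=1/4·108.426714+1·84.172055+5/4·143.920044≈291.178788; next y=-4/5·(-104.426714)+3/4·291.178788≈301.925462
n=6: y≈301.925462, sp=4, e=sp−y≈-297.925462; I≈-213.753407, D=e−e_prev≈-406.352176; u=1/4·(-297.925462)+1·(-213.753407)+5/4·(-406.352176)≈-796.174992; next y=-4/5·301.925462+3/4·(-796.174992)≈-838.671614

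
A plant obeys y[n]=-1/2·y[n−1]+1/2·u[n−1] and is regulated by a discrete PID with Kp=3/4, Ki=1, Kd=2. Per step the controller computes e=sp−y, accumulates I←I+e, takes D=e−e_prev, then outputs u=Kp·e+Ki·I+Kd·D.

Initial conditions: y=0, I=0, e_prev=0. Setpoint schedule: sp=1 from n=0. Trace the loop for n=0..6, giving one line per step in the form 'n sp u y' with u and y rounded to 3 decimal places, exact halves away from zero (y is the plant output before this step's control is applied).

0 1 3.750 0.000
1 1 -4.281 1.875
2 1 17.168 -3.078
3 1 -38.165 10.123
4 1 107.615 -24.144
5 1 -273.362 65.880
6 1 724.932 -169.621

(exact arithmetic carried between steps; '≈' marks a value shown rounded to 6 d.p. or computed from one; I and e_prev carry over from the previous line; the table rounds u and y to 3 d.p., halves away from zero)
n=0: y=0, sp=1, e=sp−y=1; I=1, D=e−e_prev=1; u=3/4·1+1·1+2·1=3.75; next y=-1/2·0+1/2·3.75=1.875
n=1: y=1.875, sp=1, e=sp−y=-0.875; I=0.125, D=e−e_prev=-1.875; u=3/4·(-0.875)+1·0.125+2·(-1.875)=-4.28125; next y=-1/2·1.875+1/2·(-4.28125)=-3.078125
n=2: y=-3.078125, sp=1, e=sp−y=4.078125; I=4.203125, D=e−e_prev=4.953125; u=3/4·4.078125+1·4.203125+2·4.953125≈17.167969; next y=-1/2·(-3.078125)+1/2·17.167969≈10.123047
n=3: y≈10.123047, sp=1, e=sp−y≈-9.123047; I≈-4.919922, D=e−e_prev≈-13.201172; u=3/4·(-9.123047)+1·(-4.919922)+2·(-13.201172)≈-38.164551; next y=-1/2·10.123047+1/2·(-38.164551)≈-24.143799
n=4: y≈-24.143799, sp=1, e=sp−y≈25.143799; I≈20.223877, D=e−e_prev≈34.266846; u=3/4·25.143799+1·20.223877+2·34.266846≈107.615417; next y=-1/2·(-24.143799)+1/2·107.615417≈65.879608
n=5: y≈65.879608, sp=1, e=sp−y≈-64.879608; I≈-44.655731, D=e−e_prev≈-90.023407; u=3/4·(-64.879608)+1·(-44.655731)+2·(-90.023407)≈-273.362251; next y=-1/2·65.879608+1/2·(-273.362251)≈-169.620930
n=6: y≈-169.620930, sp=1, e=sp−y≈170.620930; I≈125.965199, D=e−e_prev≈235.500538; u=3/4·170.620930+1·125.965199+2·235.500538≈724.931972; next y=-1/2·(-169.620930)+1/2·724.931972≈447.276451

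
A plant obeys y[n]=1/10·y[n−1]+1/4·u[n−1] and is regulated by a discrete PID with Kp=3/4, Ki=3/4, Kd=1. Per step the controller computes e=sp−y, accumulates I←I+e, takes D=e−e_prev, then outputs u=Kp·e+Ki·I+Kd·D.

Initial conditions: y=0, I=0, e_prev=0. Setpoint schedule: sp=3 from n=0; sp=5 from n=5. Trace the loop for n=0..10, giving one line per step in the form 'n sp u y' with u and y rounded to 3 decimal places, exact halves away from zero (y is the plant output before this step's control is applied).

(exact arithmetic carried between steps; '≈' marks a value shown rounded to 6 d.p. or computed from one; I and e_prev carry over from the previous line; the table rounds u and y to 3 d.p., halves away from zero)
n=0: y=0, sp=3, e=sp−y=3; I=3, D=e−e_prev=3; u=3/4·3+3/4·3+1·3=7.5; next y=1/10·0+1/4·7.5=1.875
n=1: y=1.875, sp=3, e=sp−y=1.125; I=4.125, D=e−e_prev=-1.875; u=3/4·1.125+3/4·4.125+1·(-1.875)=2.0625; next y=1/10·1.875+1/4·2.0625=0.703125
n=2: y=0.703125, sp=3, e=sp−y=2.296875; I=6.421875, D=e−e_prev=1.171875; u=3/4·2.296875+3/4·6.421875+1·1.171875≈7.710938; next y=1/10·0.703125+1/4·7.710938≈1.998047
n=3: y≈1.998047, sp=3, e=sp−y≈1.001953; I≈7.423828, D=e−e_prev≈-1.294922; u=3/4·1.001953+3/4·7.423828+1·(-1.294922)≈5.024414; next y=1/10·1.998047+1/4·5.024414≈1.455908
n=4: y≈1.455908, sp=3, e=sp−y≈1.544092; I≈8.967920, D=e−e_prev≈0.542139; u=3/4·1.544092+3/4·8.967920+1·0.542139≈8.426147; next y=1/10·1.455908+1/4·8.426147≈2.252128
n=5: y≈2.252128, sp=5, e=sp−y≈2.747872; I≈11.715792, D=e−e_prev≈1.203781; u=3/4·2.747872+3/4·11.715792+1·1.203781≈12.051529; next y=1/10·2.252128+1/4·12.051529≈3.238095
n=6: y≈3.238095, sp=5, e=sp−y≈1.761905; I≈13.477697, D=e−e_prev≈-0.985967; u=3/4·1.761905+3/4·13.477697+1·(-0.985967)≈10.443734; next y=1/10·3.238095+1/4·10.443734≈2.934743
n=7: y≈2.934743, sp=5, e=sp−y≈2.065257; I≈15.542954, D=e−e_prev≈0.303352; u=3/4·2.065257+3/4·15.542954+1·0.303352≈13.509510; next y=1/10·2.934743+1/4·13.509510≈3.670852
n=8: y≈3.670852, sp=5, e=sp−y≈1.329148; I≈16.872102, D=e−e_prev≈-0.736109; u=3/4·1.329148+3/4·16.872102+1·(-0.736109)≈12.914829; next y=1/10·3.670852+1/4·12.914829≈3.595792
n=9: y≈3.595792, sp=5, e=sp−y≈1.404208; I≈18.276310, D=e−e_prev≈0.075059; u=3/4·1.404208+3/4·18.276310+1·0.075059≈14.835447; next y=1/10·3.595792+1/4·14.835447≈4.068441
n=10: y≈4.068441, sp=5, e=sp−y≈0.931559; I≈19.207869, D=e−e_prev≈-0.472649; u=3/4·0.931559+3/4·19.207869+1·(-0.472649)≈14.631922; next y=1/10·4.068441+1/4·14.631922≈4.064825

0 3 7.500 0.000
1 3 2.063 1.875
2 3 7.711 0.703
3 3 5.024 1.998
4 3 8.426 1.456
5 5 12.052 2.252
6 5 10.444 3.238
7 5 13.510 2.935
8 5 12.915 3.671
9 5 14.835 3.596
10 5 14.632 4.068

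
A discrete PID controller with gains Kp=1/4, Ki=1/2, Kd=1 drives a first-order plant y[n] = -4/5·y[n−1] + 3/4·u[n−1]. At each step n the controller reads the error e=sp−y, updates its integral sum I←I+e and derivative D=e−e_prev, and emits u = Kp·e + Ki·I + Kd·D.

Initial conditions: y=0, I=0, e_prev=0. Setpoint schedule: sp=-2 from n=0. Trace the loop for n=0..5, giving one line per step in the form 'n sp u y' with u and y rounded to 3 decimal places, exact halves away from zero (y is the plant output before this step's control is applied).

0 -2 -3.500 0.000
1 -2 2.094 -2.625
2 -2 -11.236 3.670
3 -2 18.533 -11.363
4 -2 -51.936 22.990
5 -2 110.506 -57.344

(exact arithmetic carried between steps; '≈' marks a value shown rounded to 6 d.p. or computed from one; I and e_prev carry over from the previous line; the table rounds u and y to 3 d.p., halves away from zero)
n=0: y=0, sp=-2, e=sp−y=-2; I=-2, D=e−e_prev=-2; u=1/4·(-2)+1/2·(-2)+1·(-2)=-3.5; next y=-4/5·0+3/4·(-3.5)=-2.625
n=1: y=-2.625, sp=-2, e=sp−y=0.625; I=-1.375, D=e−e_prev=2.625; u=1/4·0.625+1/2·(-1.375)+1·2.625=2.09375; next y=-4/5·(-2.625)+3/4·2.09375≈3.670313
n=2: y≈3.670313, sp=-2, e=sp−y≈-5.670313; I≈-7.045313, D=e−e_prev≈-6.295313; u=1/4·(-5.670313)+1/2·(-7.045313)+1·(-6.295313)≈-11.235547; next y=-4/5·3.670313+3/4·(-11.235547)≈-11.362910
n=3: y≈-11.362910, sp=-2, e=sp−y≈9.362910; I≈2.317598, D=e−e_prev≈15.033223; u=1/4·9.362910+1/2·2.317598+1·15.033223≈18.532749; next y=-4/5·(-11.362910)+3/4·18.532749≈22.989890
n=4: y≈22.989890, sp=-2, e=sp−y≈-24.989890; I≈-22.672292, D=e−e_prev≈-34.352800; u=1/4·(-24.989890)+1/2·(-22.672292)+1·(-34.352800)≈-51.936419; next y=-4/5·22.989890+3/4·(-51.936419)≈-57.344226
n=5: y≈-57.344226, sp=-2, e=sp−y≈55.344226; I≈32.671934, D=e−e_prev≈80.334116; u=1/4·55.344226+1/2·32.671934+1·80.334116≈110.506139; next y=-4/5·(-57.344226)+3/4·110.506139≈128.754985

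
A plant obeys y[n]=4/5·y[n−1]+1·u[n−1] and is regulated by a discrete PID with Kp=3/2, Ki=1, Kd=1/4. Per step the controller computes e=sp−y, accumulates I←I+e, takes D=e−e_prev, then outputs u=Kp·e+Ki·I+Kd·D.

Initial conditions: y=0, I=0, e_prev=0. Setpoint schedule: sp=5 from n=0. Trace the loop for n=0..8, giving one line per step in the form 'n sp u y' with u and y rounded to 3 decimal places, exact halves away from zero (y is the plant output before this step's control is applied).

(exact arithmetic carried between steps; '≈' marks a value shown rounded to 6 d.p. or computed from one; I and e_prev carry over from the previous line; the table rounds u and y to 3 d.p., halves away from zero)
n=0: y=0, sp=5, e=sp−y=5; I=5, D=e−e_prev=5; u=3/2·5+1·5+1/4·5=13.75; next y=4/5·0+1·13.75=13.75
n=1: y=13.75, sp=5, e=sp−y=-8.75; I=-3.75, D=e−e_prev=-13.75; u=3/2·(-8.75)+1·(-3.75)+1/4·(-13.75)=-20.3125; next y=4/5·13.75+1·(-20.3125)=-9.3125
n=2: y=-9.3125, sp=5, e=sp−y=14.3125; I=10.5625, D=e−e_prev=23.0625; u=3/2·14.3125+1·10.5625+1/4·23.0625=37.796875; next y=4/5·(-9.3125)+1·37.796875=30.346875
n=3: y=30.346875, sp=5, e=sp−y=-25.346875; I=-14.784375, D=e−e_prev=-39.659375; u=3/2·(-25.346875)+1·(-14.784375)+1/4·(-39.659375)≈-62.719531; next y=4/5·30.346875+1·(-62.719531)≈-38.442031
n=4: y≈-38.442031, sp=5, e=sp−y≈43.442031; I≈28.657656, D=e−e_prev≈68.788906; u=3/2·43.442031+1·28.657656+1/4·68.788906≈111.017930; next y=4/5·(-38.442031)+1·111.017930≈80.264305
n=5: y≈80.264305, sp=5, e=sp−y≈-75.264305; I≈-46.606648, D=e−e_prev≈-118.706336; u=3/2·(-75.264305)+1·(-46.606648)+1/4·(-118.706336)≈-189.179689; next y=4/5·80.264305+1·(-189.179689)≈-124.968246
n=6: y≈-124.968246, sp=5, e=sp−y≈129.968246; I≈83.361597, D=e−e_prev≈205.232550; u=3/2·129.968246+1·83.361597+1/4·205.232550≈329.622103; next y=4/5·(-124.968246)+1·329.622103≈229.647507
n=7: y≈229.647507, sp=5, e=sp−y≈-224.647507; I≈-141.285910, D=e−e_prev≈-354.615753; u=3/2·(-224.647507)+1·(-141.285910)+1/4·(-354.615753)≈-566.911108; next y=4/5·229.647507+1·(-566.911108)≈-383.193103
n=8: y≈-383.193103, sp=5, e=sp−y≈388.193103; I≈246.907193, D=e−e_prev≈612.840609; u=3/2·388.193103+1·246.907193+1/4·612.840609≈982.406999; next y=4/5·(-383.193103)+1·982.406999≈675.852517

0 5 13.750 0.000
1 5 -20.313 13.750
2 5 37.797 -9.313
3 5 -62.720 30.347
4 5 111.018 -38.442
5 5 -189.180 80.264
6 5 329.622 -124.968
7 5 -566.911 229.648
8 5 982.407 -383.193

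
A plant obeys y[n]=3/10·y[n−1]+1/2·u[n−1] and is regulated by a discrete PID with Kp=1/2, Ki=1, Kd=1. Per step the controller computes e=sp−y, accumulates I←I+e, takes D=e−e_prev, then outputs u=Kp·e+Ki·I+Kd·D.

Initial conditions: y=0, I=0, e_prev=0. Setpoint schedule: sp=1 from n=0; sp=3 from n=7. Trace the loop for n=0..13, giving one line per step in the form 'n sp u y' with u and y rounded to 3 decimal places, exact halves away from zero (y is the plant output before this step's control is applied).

(exact arithmetic carried between steps; '≈' marks a value shown rounded to 6 d.p. or computed from one; I and e_prev carry over from the previous line; the table rounds u and y to 3 d.p., halves away from zero)
n=0: y=0, sp=1, e=sp−y=1; I=1, D=e−e_prev=1; u=1/2·1+1·1+1·1=2.5; next y=3/10·0+1/2·2.5=1.25
n=1: y=1.25, sp=1, e=sp−y=-0.25; I=0.75, D=e−e_prev=-1.25; u=1/2·(-0.25)+1·0.75+1·(-1.25)=-0.625; next y=3/10·1.25+1/2·(-0.625)=0.0625
n=2: y=0.0625, sp=1, e=sp−y=0.9375; I=1.6875, D=e−e_prev=1.1875; u=1/2·0.9375+1·1.6875+1·1.1875=3.34375; next y=3/10·0.0625+1/2·3.34375=1.690625
n=3: y=1.690625, sp=1, e=sp−y=-0.690625; I=0.996875, D=e−e_prev=-1.628125; u=1/2·(-0.690625)+1·0.996875+1·(-1.628125)≈-0.976563; next y=3/10·1.690625+1/2·(-0.976563)≈0.018906
n=4: y≈0.018906, sp=1, e=sp−y≈0.981094; I≈1.977969, D=e−e_prev≈1.671719; u=1/2·0.981094+1·1.977969+1·1.671719≈4.140234; next y=3/10·0.018906+1/2·4.140234≈2.075789
n=5: y≈2.075789, sp=1, e=sp−y≈-1.075789; I≈0.902180, D=e−e_prev≈-2.056883; u=1/2·(-1.075789)+1·0.902180+1·(-2.056883)≈-1.692598; next y=3/10·2.075789+1/2·(-1.692598)≈-0.223562
n=6: y≈-0.223562, sp=1, e=sp−y≈1.223562; I≈2.125742, D=e−e_prev≈2.299351; u=1/2·1.223562+1·2.125742+1·2.299351≈5.036874; next y=3/10·(-0.223562)+1/2·5.036874≈2.451368
n=7: y≈2.451368, sp=3, e=sp−y≈0.548632; I≈2.674373, D=e−e_prev≈-0.674930; u=1/2·0.548632+1·2.674373+1·(-0.674930)≈2.273759; next y=3/10·2.451368+1/2·2.273759≈1.872290
n=8: y≈1.872290, sp=3, e=sp−y≈1.127710; I≈3.802084, D=e−e_prev≈0.579078; u=1/2·1.127710+1·3.802084+1·0.579078≈4.945017; next y=3/10·1.872290+1/2·4.945017≈3.034196
n=9: y≈3.034196, sp=3, e=sp−y≈-0.034196; I≈3.767888, D=e−e_prev≈-1.161906; u=1/2·(-0.034196)+1·3.767888+1·(-1.161906)≈2.588885; next y=3/10·3.034196+1/2·2.588885≈2.204701
n=10: y≈2.204701, sp=3, e=sp−y≈0.795299; I≈4.563187, D=e−e_prev≈0.829495; u=1/2·0.795299+1·4.563187+1·0.829495≈5.790331; next y=3/10·2.204701+1/2·5.790331≈3.556576
n=11: y≈3.556576, sp=3, e=sp−y≈-0.556576; I≈4.006611, D=e−e_prev≈-1.351875; u=1/2·(-0.556576)+1·4.006611+1·(-1.351875)≈2.376448; next y=3/10·3.556576+1/2·2.376448≈2.255197
n=12: y≈2.255197, sp=3, e=sp−y≈0.744803; I≈4.751414, D=e−e_prev≈1.301379; u=1/2·0.744803+1·4.751414+1·1.301379≈6.425195; next y=3/10·2.255197+1/2·6.425195≈3.889156
n=13: y≈3.889156, sp=3, e=sp−y≈-0.889156; I≈3.862258, D=e−e_prev≈-1.633959; u=1/2·(-0.889156)+1·3.862258+1·(-1.633959)≈1.783720; next y=3/10·3.889156+1/2·1.783720≈2.058607

0 1 2.500 0.000
1 1 -0.625 1.250
2 1 3.344 0.063
3 1 -0.977 1.691
4 1 4.140 0.019
5 1 -1.693 2.076
6 1 5.037 -0.224
7 3 2.274 2.451
8 3 4.945 1.872
9 3 2.589 3.034
10 3 5.790 2.205
11 3 2.376 3.557
12 3 6.425 2.255
13 3 1.784 3.889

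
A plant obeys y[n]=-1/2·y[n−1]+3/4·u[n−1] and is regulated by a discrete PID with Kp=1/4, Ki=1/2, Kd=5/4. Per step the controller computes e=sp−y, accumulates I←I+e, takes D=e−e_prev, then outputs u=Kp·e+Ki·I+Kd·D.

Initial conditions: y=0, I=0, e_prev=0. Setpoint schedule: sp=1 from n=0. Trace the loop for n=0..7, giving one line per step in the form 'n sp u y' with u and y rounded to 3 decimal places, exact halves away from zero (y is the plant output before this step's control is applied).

(exact arithmetic carried between steps; '≈' marks a value shown rounded to 6 d.p. or computed from one; I and e_prev carry over from the previous line; the table rounds u and y to 3 d.p., halves away from zero)
n=0: y=0, sp=1, e=sp−y=1; I=1, D=e−e_prev=1; u=1/4·1+1/2·1+5/4·1=2; next y=-1/2·0+3/4·2=1.5
n=1: y=1.5, sp=1, e=sp−y=-0.5; I=0.5, D=e−e_prev=-1.5; u=1/4·(-0.5)+1/2·0.5+5/4·(-1.5)=-1.75; next y=-1/2·1.5+3/4·(-1.75)=-2.0625
n=2: y=-2.0625, sp=1, e=sp−y=3.0625; I=3.5625, D=e−e_prev=3.5625; u=1/4·3.0625+1/2·3.5625+5/4·3.5625=7; next y=-1/2·(-2.0625)+3/4·7=6.28125
n=3: y=6.28125, sp=1, e=sp−y=-5.28125; I=-1.71875, D=e−e_prev=-8.34375; u=1/4·(-5.28125)+1/2·(-1.71875)+5/4·(-8.34375)=-12.609375; next y=-1/2·6.28125+3/4·(-12.609375)≈-12.597656
n=4: y≈-12.597656, sp=1, e=sp−y≈13.597656; I≈11.878906, D=e−e_prev≈18.878906; u=1/4·13.597656+1/2·11.878906+5/4·18.878906≈32.9375; next y=-1/2·(-12.597656)+3/4·32.9375≈31.001953
n=5: y≈31.001953, sp=1, e=sp−y≈-30.001953; I≈-18.123047, D=e−e_prev≈-43.599609; u=1/4·(-30.001953)+1/2·(-18.123047)+5/4·(-43.599609)≈-71.061523; next y=-1/2·31.001953+3/4·(-71.061523)≈-68.797119
n=6: y≈-68.797119, sp=1, e=sp−y≈69.797119; I≈51.674072, D=e−e_prev≈99.799072; u=1/4·69.797119+1/2·51.674072+5/4·99.799072≈168.035156; next y=-1/2·(-68.797119)+3/4·168.035156≈160.424927
n=7: y≈160.424927, sp=1, e=sp−y≈-159.424927; I≈-107.750854, D=e−e_prev≈-229.222046; u=1/4·(-159.424927)+1/2·(-107.750854)+5/4·(-229.222046)≈-380.259216; next y=-1/2·160.424927+3/4·(-380.259216)≈-365.406876

0 1 2.000 0.000
1 1 -1.750 1.500
2 1 7.000 -2.063
3 1 -12.609 6.281
4 1 32.938 -12.598
5 1 -71.062 31.002
6 1 168.035 -68.797
7 1 -380.259 160.425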